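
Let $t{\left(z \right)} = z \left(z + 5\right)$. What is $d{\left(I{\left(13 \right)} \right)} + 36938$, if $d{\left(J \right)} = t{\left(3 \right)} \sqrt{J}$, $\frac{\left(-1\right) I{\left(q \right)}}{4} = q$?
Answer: $36938 + 48 i \sqrt{13} \approx 36938.0 + 173.07 i$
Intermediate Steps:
$I{\left(q \right)} = - 4 q$
$t{\left(z \right)} = z \left(5 + z\right)$
$d{\left(J \right)} = 24 \sqrt{J}$ ($d{\left(J \right)} = 3 \left(5 + 3\right) \sqrt{J} = 3 \cdot 8 \sqrt{J} = 24 \sqrt{J}$)
$d{\left(I{\left(13 \right)} \right)} + 36938 = 24 \sqrt{\left(-4\right) 13} + 36938 = 24 \sqrt{-52} + 36938 = 24 \cdot 2 i \sqrt{13} + 36938 = 48 i \sqrt{13} + 36938 = 36938 + 48 i \sqrt{13}$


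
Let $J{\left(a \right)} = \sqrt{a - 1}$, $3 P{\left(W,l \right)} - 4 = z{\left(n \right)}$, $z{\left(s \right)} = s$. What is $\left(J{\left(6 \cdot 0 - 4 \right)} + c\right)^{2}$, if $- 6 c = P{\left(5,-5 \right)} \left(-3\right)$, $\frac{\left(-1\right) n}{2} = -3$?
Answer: $- \frac{20}{9} + \frac{10 i \sqrt{5}}{3} \approx -2.2222 + 7.4536 i$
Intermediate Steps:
$n = 6$ ($n = \left(-2\right) \left(-3\right) = 6$)
$P{\left(W,l \right)} = \frac{10}{3}$ ($P{\left(W,l \right)} = \frac{4}{3} + \frac{1}{3} \cdot 6 = \frac{4}{3} + 2 = \frac{10}{3}$)
$c = \frac{5}{3}$ ($c = - \frac{\frac{10}{3} \left(-3\right)}{6} = \left(- \frac{1}{6}\right) \left(-10\right) = \frac{5}{3} \approx 1.6667$)
$J{\left(a \right)} = \sqrt{-1 + a}$
$\left(J{\left(6 \cdot 0 - 4 \right)} + c\right)^{2} = \left(\sqrt{-1 + \left(6 \cdot 0 - 4\right)} + \frac{5}{3}\right)^{2} = \left(\sqrt{-1 + \left(0 - 4\right)} + \frac{5}{3}\right)^{2} = \left(\sqrt{-1 - 4} + \frac{5}{3}\right)^{2} = \left(\sqrt{-5} + \frac{5}{3}\right)^{2} = \left(i \sqrt{5} + \frac{5}{3}\right)^{2} = \left(\frac{5}{3} + i \sqrt{5}\right)^{2}$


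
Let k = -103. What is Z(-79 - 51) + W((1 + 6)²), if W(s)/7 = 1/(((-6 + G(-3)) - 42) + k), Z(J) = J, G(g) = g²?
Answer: -18467/142 ≈ -130.05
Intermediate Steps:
W(s) = -7/142 (W(s) = 7/(((-6 + (-3)²) - 42) - 103) = 7/(((-6 + 9) - 42) - 103) = 7/((3 - 42) - 103) = 7/(-39 - 103) = 7/(-142) = 7*(-1/142) = -7/142)
Z(-79 - 51) + W((1 + 6)²) = (-79 - 51) - 7/142 = -130 - 7/142 = -18467/142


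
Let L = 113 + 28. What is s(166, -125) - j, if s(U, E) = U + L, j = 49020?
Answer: -48713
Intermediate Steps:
L = 141
s(U, E) = 141 + U (s(U, E) = U + 141 = 141 + U)
s(166, -125) - j = (141 + 166) - 1*49020 = 307 - 49020 = -48713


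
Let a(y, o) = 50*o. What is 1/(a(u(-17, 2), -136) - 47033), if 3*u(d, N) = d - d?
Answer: -1/53833 ≈ -1.8576e-5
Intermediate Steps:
u(d, N) = 0 (u(d, N) = (d - d)/3 = (⅓)*0 = 0)
1/(a(u(-17, 2), -136) - 47033) = 1/(50*(-136) - 47033) = 1/(-6800 - 47033) = 1/(-53833) = -1/53833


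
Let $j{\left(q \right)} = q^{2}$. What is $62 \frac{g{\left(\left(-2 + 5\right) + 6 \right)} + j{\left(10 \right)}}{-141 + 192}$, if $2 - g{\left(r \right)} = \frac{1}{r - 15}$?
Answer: $\frac{19003}{153} \approx 124.2$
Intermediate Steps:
$g{\left(r \right)} = 2 - \frac{1}{-15 + r}$ ($g{\left(r \right)} = 2 - \frac{1}{r - 15} = 2 - \frac{1}{-15 + r}$)
$62 \frac{g{\left(\left(-2 + 5\right) + 6 \right)} + j{\left(10 \right)}}{-141 + 192} = 62 \frac{\frac{-31 + 2 \left(\left(-2 + 5\right) + 6\right)}{-15 + \left(\left(-2 + 5\right) + 6\right)} + 10^{2}}{-141 + 192} = 62 \frac{\frac{-31 + 2 \left(3 + 6\right)}{-15 + \left(3 + 6\right)} + 100}{51} = 62 \left(\frac{-31 + 2 \cdot 9}{-15 + 9} + 100\right) \frac{1}{51} = 62 \left(\frac{-31 + 18}{-6} + 100\right) \frac{1}{51} = 62 \left(\left(- \frac{1}{6}\right) \left(-13\right) + 100\right) \frac{1}{51} = 62 \left(\frac{13}{6} + 100\right) \frac{1}{51} = 62 \cdot \frac{613}{6} \cdot \frac{1}{51} = 62 \cdot \frac{613}{306} = \frac{19003}{153}$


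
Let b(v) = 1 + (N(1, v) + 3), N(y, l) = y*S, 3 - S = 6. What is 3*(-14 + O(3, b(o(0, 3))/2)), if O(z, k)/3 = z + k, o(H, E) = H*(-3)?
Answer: -21/2 ≈ -10.500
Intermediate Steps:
S = -3 (S = 3 - 1*6 = 3 - 6 = -3)
N(y, l) = -3*y (N(y, l) = y*(-3) = -3*y)
o(H, E) = -3*H
b(v) = 1 (b(v) = 1 + (-3*1 + 3) = 1 + (-3 + 3) = 1 + 0 = 1)
O(z, k) = 3*k + 3*z (O(z, k) = 3*(z + k) = 3*(k + z) = 3*k + 3*z)
3*(-14 + O(3, b(o(0, 3))/2)) = 3*(-14 + (3*(1/2) + 3*3)) = 3*(-14 + (3*(1*(½)) + 9)) = 3*(-14 + (3*(½) + 9)) = 3*(-14 + (3/2 + 9)) = 3*(-14 + 21/2) = 3*(-7/2) = -21/2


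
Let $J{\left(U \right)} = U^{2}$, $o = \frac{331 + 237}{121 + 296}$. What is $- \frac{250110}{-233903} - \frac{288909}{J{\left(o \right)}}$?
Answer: $- \frac{11750760934726563}{75462721472} \approx -1.5572 \cdot 10^{5}$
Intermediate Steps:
$o = \frac{568}{417} \approx 1.3621$
$- \frac{250110}{-233903} - \frac{288909}{J{\left(o \right)}} = - \frac{250110}{-233903} - \frac{288909}{\left(\frac{568}{417}\right)^{2}} = \left(-250110\right) \left(- \frac{1}{233903}\right) - \frac{288909}{\frac{322624}{173889}} = \frac{250110}{233903} - \frac{50238097101}{322624} = - \frac{11750760934726563}{75462721472}$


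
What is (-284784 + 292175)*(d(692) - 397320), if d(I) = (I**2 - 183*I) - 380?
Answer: -336083552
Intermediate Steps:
d(I) = -380 + I**2 - 183*I
(-284784 + 292175)*(d(692) - 397320) = (-284784 + 292175)*((-380 + 692**2 - 183*692) - 397320) = 7391*((-380 + 478864 - 126636) - 397320) = 7391*(351848 - 397320) = 7391*(-45472) = -336083552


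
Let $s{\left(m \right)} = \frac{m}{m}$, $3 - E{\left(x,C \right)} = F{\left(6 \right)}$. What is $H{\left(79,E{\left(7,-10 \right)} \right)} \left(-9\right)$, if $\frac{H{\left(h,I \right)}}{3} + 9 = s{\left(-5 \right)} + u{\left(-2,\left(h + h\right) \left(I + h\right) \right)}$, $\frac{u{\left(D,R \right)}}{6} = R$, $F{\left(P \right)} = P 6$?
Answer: $-1177200$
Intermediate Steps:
$F{\left(P \right)} = 6 P$
$u{\left(D,R \right)} = 6 R$
$E{\left(x,C \right)} = -33$ ($E{\left(x,C \right)} = 3 - 6 \cdot 6 = 3 - 36 = -33$)
$s{\left(m \right)} = 1$
$H{\left(h,I \right)} = -24 + 36 h \left(I + h\right)$ ($H{\left(h,I \right)} = -27 + 3 \left(1 + 6 \left(h + h\right) \left(I + h\right)\right) = -27 + 3 \left(1 + 6 \cdot 2 h \left(I + h\right)\right) = -27 + 3 \left(1 + 12 h \left(I + h\right)\right) = -27 + \left(3 + 36 h \left(I + h\right)\right) = -24 + 36 h \left(I + h\right)$)
$H{\left(79,E{\left(7,-10 \right)} \right)} \left(-9\right) = \left(-24 + 36 \cdot 79 \left(-33 + 79\right)\right) \left(-9\right) = \left(-24 + 36 \cdot 79 \cdot 46\right) \left(-9\right) = \left(-24 + 130824\right) \left(-9\right) = 130800 \left(-9\right) = -1177200$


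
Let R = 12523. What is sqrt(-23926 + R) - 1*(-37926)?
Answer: 37926 + 3*I*sqrt(1267) ≈ 37926.0 + 106.78*I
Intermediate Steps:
sqrt(-23926 + R) - 1*(-37926) = sqrt(-23926 + 12523) - 1*(-37926) = sqrt(-11403) + 37926 = 3*I*sqrt(1267) + 37926 = 37926 + 3*I*sqrt(1267)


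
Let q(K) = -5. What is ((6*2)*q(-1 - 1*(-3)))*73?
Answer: -4380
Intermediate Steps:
((6*2)*q(-1 - 1*(-3)))*73 = ((6*2)*(-5))*73 = (12*(-5))*73 = -60*73 = -4380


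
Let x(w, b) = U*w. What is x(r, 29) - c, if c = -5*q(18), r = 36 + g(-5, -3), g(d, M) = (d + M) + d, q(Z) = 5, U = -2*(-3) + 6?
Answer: 301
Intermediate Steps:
U = 12 (U = 6 + 6 = 12)
g(d, M) = M + 2*d (g(d, M) = (M + d) + d = M + 2*d)
r = 23 (r = 36 + (-3 + 2*(-5)) = 36 + (-3 - 10) = 36 - 13 = 23)
x(w, b) = 12*w
c = -25 (c = -5*5 = -25)
x(r, 29) - c = 12*23 - 1*(-25) = 276 + 25 = 301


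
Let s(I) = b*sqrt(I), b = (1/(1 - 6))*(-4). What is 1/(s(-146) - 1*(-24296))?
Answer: 75925/1844674092 - 5*I*sqrt(146)/3689348184 ≈ 4.1159e-5 - 1.6376e-8*I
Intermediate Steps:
b = 4/5 (b = (1/(-5))*(-4) = -1/5*1*(-4) = -1/5*(-4) = 4/5 ≈ 0.80000)
s(I) = 4*sqrt(I)/5
1/(s(-146) - 1*(-24296)) = 1/(4*sqrt(-146)/5 - 1*(-24296)) = 1/(4*(I*sqrt(146))/5 + 24296) = 1/(4*I*sqrt(146)/5 + 24296) = 1/(24296 + 4*I*sqrt(146)/5)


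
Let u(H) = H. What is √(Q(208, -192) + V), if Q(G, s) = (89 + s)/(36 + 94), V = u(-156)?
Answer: I*√2649790/130 ≈ 12.522*I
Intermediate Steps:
V = -156
Q(G, s) = 89/130 + s/130 (Q(G, s) = (89 + s)/130 = (89 + s)*(1/130) = 89/130 + s/130)
√(Q(208, -192) + V) = √((89/130 + (1/130)*(-192)) - 156) = √((89/130 - 96/65) - 156) = √(-103/130 - 156) = √(-20383/130) = I*√2649790/130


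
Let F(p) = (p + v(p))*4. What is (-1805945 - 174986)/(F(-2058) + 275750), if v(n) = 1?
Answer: -1980931/267522 ≈ -7.4047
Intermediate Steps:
F(p) = 4 + 4*p (F(p) = (p + 1)*4 = (1 + p)*4 = 4 + 4*p)
(-1805945 - 174986)/(F(-2058) + 275750) = (-1805945 - 174986)/((4 + 4*(-2058)) + 275750) = -1980931/((4 - 8232) + 275750) = -1980931/(-8228 + 275750) = -1980931/267522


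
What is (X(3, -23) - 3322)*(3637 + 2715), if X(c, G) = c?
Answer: -21082288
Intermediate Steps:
(X(3, -23) - 3322)*(3637 + 2715) = (3 - 3322)*(3637 + 2715) = -3319*6352 = -21082288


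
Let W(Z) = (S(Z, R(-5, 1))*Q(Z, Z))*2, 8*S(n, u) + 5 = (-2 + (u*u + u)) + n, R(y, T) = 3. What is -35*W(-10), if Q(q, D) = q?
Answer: -875/2 ≈ -437.50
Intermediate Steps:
S(n, u) = -7/8 + n/8 + u/8 + u²/8 (S(n, u) = -5/8 + ((-2 + (u*u + u)) + n)/8 = -5/8 + ((-2 + (u² + u)) + n)/8 = -5/8 + ((-2 + (u + u²)) + n)/8 = -5/8 + ((-2 + u + u²) + n)/8 = -5/8 + (-2 + n + u + u²)/8 = -5/8 + (-¼ + n/8 + u/8 + u²/8) = -7/8 + n/8 + u/8 + u²/8)
W(Z) = 2*Z*(5/8 + Z/8) (W(Z) = ((-7/8 + Z/8 + (⅛)*3 + (⅛)*3²)*Z)*2 = ((-7/8 + Z/8 + 3/8 + (⅛)*9)*Z)*2 = ((-7/8 + Z/8 + 3/8 + 9/8)*Z)*2 = ((5/8 + Z/8)*Z)*2 = (Z*(5/8 + Z/8))*2 = 2*Z*(5/8 + Z/8))
-35*W(-10) = -35*(-10)*(5 - 10)/4 = -35*(-10)*(-5)/4 = -35*25/2 = -875/2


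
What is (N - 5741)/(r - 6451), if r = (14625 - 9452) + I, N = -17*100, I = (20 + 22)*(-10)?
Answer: 7441/1698 ≈ 4.3822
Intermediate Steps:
I = -420 (I = 42*(-10) = -420)
N = -1700
r = 4753 (r = (14625 - 9452) - 420 = 5173 - 420 = 4753)
(N - 5741)/(r - 6451) = (-1700 - 5741)/(4753 - 6451) = -7441/(-1698) = -7441*(-1/1698) = 7441/1698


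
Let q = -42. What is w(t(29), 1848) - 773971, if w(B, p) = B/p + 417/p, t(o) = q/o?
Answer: -13826213927/17864 ≈ -7.7397e+5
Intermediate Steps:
t(o) = -42/o
w(B, p) = 417/p + B/p
w(t(29), 1848) - 773971 = (417 - 42/29)/1848 - 773971 = (1/1848)*(12051/29) - 773971 = 4017/17864 - 773971 = -13826213927/17864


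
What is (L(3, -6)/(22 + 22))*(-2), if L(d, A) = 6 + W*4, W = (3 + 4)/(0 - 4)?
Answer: 1/22 ≈ 0.045455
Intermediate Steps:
W = -7/4 (W = 7/(-4) = 7*(-1/4) = -7/4 ≈ -1.7500)
L(d, A) = -1 (L(d, A) = 6 - 7/4*4 = 6 - 7 = -1)
(L(3, -6)/(22 + 22))*(-2) = -1/(22 + 22)*(-2) = -1/44*(-2) = 1/22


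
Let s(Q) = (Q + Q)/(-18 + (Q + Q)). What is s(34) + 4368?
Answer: 109234/25 ≈ 4369.4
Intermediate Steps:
s(Q) = 2*Q/(-18 + 2*Q) (s(Q) = (2*Q)/(-18 + 2*Q) = 2*Q/(-18 + 2*Q))
s(34) + 4368 = 34/(-9 + 34) + 4368 = 34/25 + 4368 = 109234/25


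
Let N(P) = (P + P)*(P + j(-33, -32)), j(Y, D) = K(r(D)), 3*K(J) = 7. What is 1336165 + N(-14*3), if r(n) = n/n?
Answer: 1339497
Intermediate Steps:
r(n) = 1
K(J) = 7/3 (K(J) = (⅓)*7 = 7/3)
j(Y, D) = 7/3
N(P) = 2*P*(7/3 + P) (N(P) = (P + P)*(P + 7/3) = (2*P)*(7/3 + P) = 2*P*(7/3 + P))
1336165 + N(-14*3) = 1336165 + 2*(-14*3)*(7 + 3*(-14*3))/3 = 1336165 + (⅔)*(-42)*(7 + 3*(-42)) = 1336165 + (⅔)*(-42)*(7 - 126) = 1336165 + (⅔)*(-42)*(-119) = 1336165 + 3332 = 1339497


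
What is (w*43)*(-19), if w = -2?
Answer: 1634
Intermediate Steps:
(w*43)*(-19) = -2*43*(-19) = -86*(-19) = 1634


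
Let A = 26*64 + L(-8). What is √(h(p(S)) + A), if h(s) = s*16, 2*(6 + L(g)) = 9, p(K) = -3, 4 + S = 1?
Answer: √6458/2 ≈ 40.181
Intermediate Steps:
S = -3 (S = -4 + 1 = -3)
L(g) = -3/2 (L(g) = -6 + (½)*9 = -6 + 9/2 = -3/2)
A = 3325/2 (A = 26*64 - 3/2 = 1664 - 3/2 = 3325/2 ≈ 1662.5)
h(s) = 16*s
√(h(p(S)) + A) = √(16*(-3) + 3325/2) = √(-48 + 3325/2) = √(3229/2) = √6458/2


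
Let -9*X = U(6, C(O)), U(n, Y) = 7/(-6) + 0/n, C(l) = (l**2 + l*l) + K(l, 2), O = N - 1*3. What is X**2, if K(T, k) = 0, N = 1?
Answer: 49/2916 ≈ 0.016804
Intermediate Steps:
O = -2 (O = 1 - 1*3 = 1 - 3 = -2)
C(l) = 2*l**2 (C(l) = (l**2 + l*l) + 0 = (l**2 + l**2) + 0 = 2*l**2 + 0 = 2*l**2)
U(n, Y) = -7/6 (U(n, Y) = 7*(-1/6) + 0 = -7/6 + 0 = -7/6)
X = 7/54 (X = -1/9*(-7/6) = 7/54 ≈ 0.12963)
X**2 = (7/54)**2 = 49/2916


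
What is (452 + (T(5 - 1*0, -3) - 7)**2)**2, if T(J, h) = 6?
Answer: 205209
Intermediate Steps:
(452 + (T(5 - 1*0, -3) - 7)**2)**2 = (452 + (6 - 7)**2)**2 = (452 + (-1)**2)**2 = (452 + 1)**2 = 453**2 = 205209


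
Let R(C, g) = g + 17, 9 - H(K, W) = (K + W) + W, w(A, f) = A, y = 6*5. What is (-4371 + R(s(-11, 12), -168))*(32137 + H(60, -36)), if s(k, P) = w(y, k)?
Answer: -145418476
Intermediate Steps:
y = 30
H(K, W) = 9 - K - 2*W (H(K, W) = 9 - ((K + W) + W) = 9 - (K + 2*W) = 9 + (-K - 2*W) = 9 - K - 2*W)
s(k, P) = 30
R(C, g) = 17 + g
(-4371 + R(s(-11, 12), -168))*(32137 + H(60, -36)) = (-4371 + (17 - 168))*(32137 + (9 - 1*60 - 2*(-36))) = (-4371 - 151)*(32137 + (9 - 60 + 72)) = -4522*(32137 + 21) = -4522*32158 = -145418476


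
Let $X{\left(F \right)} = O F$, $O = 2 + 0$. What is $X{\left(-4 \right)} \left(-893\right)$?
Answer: $7144$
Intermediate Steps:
$O = 2$
$X{\left(F \right)} = 2 F$
$X{\left(-4 \right)} \left(-893\right) = 2 \left(-4\right) \left(-893\right) = \left(-8\right) \left(-893\right) = 7144$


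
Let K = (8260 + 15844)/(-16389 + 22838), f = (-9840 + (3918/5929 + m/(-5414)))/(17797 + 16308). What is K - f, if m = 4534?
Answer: 14212521368583873/3530044148450435 ≈ 4.0262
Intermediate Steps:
f = -157932896537/547378531315 (f = (-9840 + (3918/5929 + 4534/(-5414)))/(17797 + 16308) = (-9840 + (3918*(1/5929) + 4534*(-1/5414)))/34105 = (-9840 + (3918/5929 - 2267/2707))*(1/34105) = (-9840 - 2835017/16049803)*(1/34105) = -157932896537/16049803*1/34105 = -157932896537/547378531315 ≈ -0.28853)
K = 24104/6449 ≈ 3.7376
K - f = 24104/6449 - 1*(-157932896537/547378531315) = 24104/6449 + 157932896537/547378531315 = 14212521368583873/3530044148450435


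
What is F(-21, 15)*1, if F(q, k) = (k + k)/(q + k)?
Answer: -5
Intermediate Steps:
F(q, k) = 2*k/(k + q) (F(q, k) = (2*k)/(k + q) = 2*k/(k + q))
F(-21, 15)*1 = (2*15/(15 - 21))*1 = (2*15/(-6))*1 = (2*15*(-⅙))*1 = -5*1 = -5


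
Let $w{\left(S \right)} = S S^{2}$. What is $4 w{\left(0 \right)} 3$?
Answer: $0$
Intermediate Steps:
$w{\left(S \right)} = S^{3}$
$4 w{\left(0 \right)} 3 = 4 \cdot 0^{3} \cdot 3 = 4 \cdot 0 \cdot 3 = 0 \cdot 3 = 0$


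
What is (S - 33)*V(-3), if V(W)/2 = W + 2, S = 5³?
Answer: -184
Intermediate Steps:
S = 125
V(W) = 4 + 2*W (V(W) = 2*(W + 2) = 2*(2 + W) = 4 + 2*W)
(S - 33)*V(-3) = (125 - 33)*(4 + 2*(-3)) = 92*(4 - 6) = 92*(-2) = -184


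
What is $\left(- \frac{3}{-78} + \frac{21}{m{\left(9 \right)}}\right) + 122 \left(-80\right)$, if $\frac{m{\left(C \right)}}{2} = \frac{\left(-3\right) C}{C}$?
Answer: $- \frac{126925}{13} \approx -9763.5$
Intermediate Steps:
$m{\left(C \right)} = -6$ ($m{\left(C \right)} = 2 \frac{\left(-3\right) C}{C} = 2 \left(-3\right) = -6$)
$\left(- \frac{3}{-78} + \frac{21}{m{\left(9 \right)}}\right) + 122 \left(-80\right) = \left(- \frac{3}{-78} + \frac{21}{-6}\right) + 122 \left(-80\right) = \left(\left(-3\right) \left(- \frac{1}{78}\right) + 21 \left(- \frac{1}{6}\right)\right) - 9760 = \left(\frac{1}{26} - \frac{7}{2}\right) - 9760 = - \frac{45}{13} - 9760 = - \frac{126925}{13}$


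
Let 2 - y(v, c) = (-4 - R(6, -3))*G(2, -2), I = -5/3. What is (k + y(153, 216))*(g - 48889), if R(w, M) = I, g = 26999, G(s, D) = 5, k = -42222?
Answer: 2771821250/3 ≈ 9.2394e+8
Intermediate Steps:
I = -5/3 (I = -5*⅓ = -5/3 ≈ -1.6667)
R(w, M) = -5/3
y(v, c) = 41/3 (y(v, c) = 2 - (-4 - 1*(-5/3))*5 = 2 - (-4 + 5/3)*5 = 2 - (-7)*5/3 = 2 - 1*(-35/3) = 2 + 35/3 = 41/3)
(k + y(153, 216))*(g - 48889) = (-42222 + 41/3)*(26999 - 48889) = -126625/3*(-21890) = 2771821250/3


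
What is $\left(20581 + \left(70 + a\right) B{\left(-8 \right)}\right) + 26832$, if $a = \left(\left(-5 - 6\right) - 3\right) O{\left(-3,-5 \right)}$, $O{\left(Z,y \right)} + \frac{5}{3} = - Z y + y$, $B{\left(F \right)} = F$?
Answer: $\frac{133279}{3} \approx 44426.0$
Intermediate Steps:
$O{\left(Z,y \right)} = - \frac{5}{3} + y - Z y$ ($O{\left(Z,y \right)} = - \frac{5}{3} + \left(- Z y + y\right) = - \frac{5}{3} - \left(- y + Z y\right) = - \frac{5}{3} + y - Z y$)
$a = \frac{910}{3}$ ($a = \left(\left(-5 - 6\right) - 3\right) \left(- \frac{5}{3} - 5 - \left(-3\right) \left(-5\right)\right) = \left(\left(-5 - 6\right) - 3\right) \left(- \frac{5}{3} - 5 - 15\right) = \left(-11 - 3\right) \left(- \frac{65}{3}\right) = \left(-14\right) \left(- \frac{65}{3}\right) = \frac{910}{3} \approx 303.33$)
$\left(20581 + \left(70 + a\right) B{\left(-8 \right)}\right) + 26832 = \left(20581 + \left(70 + \frac{910}{3}\right) \left(-8\right)\right) + 26832 = \left(20581 + \frac{1120}{3} \left(-8\right)\right) + 26832 = \left(20581 - \frac{8960}{3}\right) + 26832 = \frac{52783}{3} + 26832 = \frac{133279}{3}$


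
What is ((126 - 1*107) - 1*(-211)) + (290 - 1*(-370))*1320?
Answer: 871430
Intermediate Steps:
((126 - 1*107) - 1*(-211)) + (290 - 1*(-370))*1320 = ((126 - 107) + 211) + (290 + 370)*1320 = (19 + 211) + 660*1320 = 230 + 871200 = 871430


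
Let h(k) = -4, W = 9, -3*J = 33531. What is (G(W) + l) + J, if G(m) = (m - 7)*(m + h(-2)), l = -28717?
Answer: -39884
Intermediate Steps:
J = -11177 (J = -⅓*33531 = -11177)
G(m) = (-7 + m)*(-4 + m) (G(m) = (m - 7)*(m - 4) = (-7 + m)*(-4 + m))
(G(W) + l) + J = ((28 + 9² - 11*9) - 28717) - 11177 = ((28 + 81 - 99) - 28717) - 11177 = (10 - 28717) - 11177 = -28707 - 11177 = -39884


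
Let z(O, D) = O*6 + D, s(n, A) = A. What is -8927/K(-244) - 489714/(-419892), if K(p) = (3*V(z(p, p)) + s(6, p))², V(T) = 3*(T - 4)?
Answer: 9997407237031/8572273774064 ≈ 1.1662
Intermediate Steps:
z(O, D) = D + 6*O (z(O, D) = 6*O + D = D + 6*O)
V(T) = -12 + 3*T (V(T) = 3*(-4 + T) = -12 + 3*T)
K(p) = (-36 + 64*p)² (K(p) = (3*(-12 + 3*(p + 6*p)) + p)² = (3*(-12 + 3*(7*p)) + p)² = (3*(-12 + 21*p) + p)² = ((-36 + 63*p) + p)² = (-36 + 64*p)²)
-8927/K(-244) - 489714/(-419892) = -8927*1/(16*(-9 + 16*(-244))²) - 489714/(-419892) = -8927*1/(16*(-9 - 3904)²) - 489714*(-1/419892) = -8927/(16*(-3913)²) + 81619/69982 = -8927/(16*15311569) + 81619/69982 = -8927/244985104 + 81619/69982 = 9997407237031/8572273774064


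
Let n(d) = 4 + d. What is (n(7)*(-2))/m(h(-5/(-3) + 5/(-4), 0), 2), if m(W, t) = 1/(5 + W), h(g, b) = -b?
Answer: -110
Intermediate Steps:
(n(7)*(-2))/m(h(-5/(-3) + 5/(-4), 0), 2) = ((4 + 7)*(-2))/(1/(5 - 1*0)) = (11*(-2))/(1/(5 + 0)) = -22/(1/5) = -22/⅕ = -22*5 = -110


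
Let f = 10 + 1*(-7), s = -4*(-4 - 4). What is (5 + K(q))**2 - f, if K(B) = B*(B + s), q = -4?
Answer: 11446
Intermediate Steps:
s = 32 (s = -4*(-8) = 32)
K(B) = B*(32 + B) (K(B) = B*(B + 32) = B*(32 + B))
f = 3 (f = 10 - 7 = 3)
(5 + K(q))**2 - f = (5 - 4*(32 - 4))**2 - 1*3 = (5 - 4*28)**2 - 3 = (5 - 112)**2 - 3 = (-107)**2 - 3 = 11449 - 3 = 11446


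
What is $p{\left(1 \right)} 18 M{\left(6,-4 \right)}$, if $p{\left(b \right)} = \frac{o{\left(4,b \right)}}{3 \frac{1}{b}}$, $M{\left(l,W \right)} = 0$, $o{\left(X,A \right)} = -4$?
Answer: $0$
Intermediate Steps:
$p{\left(b \right)} = - \frac{4 b}{3}$ ($p{\left(b \right)} = - \frac{4}{3 \frac{1}{b}} = - 4 \frac{b}{3} = - \frac{4 b}{3}$)
$p{\left(1 \right)} 18 M{\left(6,-4 \right)} = \left(- \frac{4}{3}\right) 1 \cdot 18 \cdot 0 = \left(- \frac{4}{3}\right) 18 \cdot 0 = \left(-24\right) 0 = 0$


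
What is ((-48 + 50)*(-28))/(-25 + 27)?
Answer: -28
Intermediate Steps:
((-48 + 50)*(-28))/(-25 + 27) = (2*(-28))/2 = -56*1/2 = -28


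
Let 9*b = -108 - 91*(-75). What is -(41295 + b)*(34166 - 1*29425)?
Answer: -597953884/3 ≈ -1.9932e+8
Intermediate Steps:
b = 2239/3 (b = (-108 - 91*(-75))/9 = (-108 + 6825)/9 = (⅑)*6717 = 2239/3 ≈ 746.33)
-(41295 + b)*(34166 - 1*29425) = -(41295 + 2239/3)*(34166 - 1*29425) = -126124*(34166 - 29425)/3 = -126124*4741/3 = -1*597953884/3 = -597953884/3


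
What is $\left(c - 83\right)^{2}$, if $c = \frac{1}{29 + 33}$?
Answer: $\frac{26471025}{3844} \approx 6886.3$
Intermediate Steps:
$c = \frac{1}{62} \approx 0.016129$
$\left(c - 83\right)^{2} = \left(\frac{1}{62} - 83\right)^{2} = \left(- \frac{5145}{62}\right)^{2} = \frac{26471025}{3844}$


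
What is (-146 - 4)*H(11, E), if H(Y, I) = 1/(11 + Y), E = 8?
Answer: -75/11 ≈ -6.8182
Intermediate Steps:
(-146 - 4)*H(11, E) = (-146 - 4)/(11 + 11) = -150/22 = -150*1/22 = -75/11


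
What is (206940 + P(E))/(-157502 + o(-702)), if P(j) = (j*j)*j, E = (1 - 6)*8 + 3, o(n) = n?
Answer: -156287/158204 ≈ -0.98788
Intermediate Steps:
E = -37 (E = -5*8 + 3 = -40 + 3 = -37)
P(j) = j³ (P(j) = j²*j = j³)
(206940 + P(E))/(-157502 + o(-702)) = (206940 + (-37)³)/(-157502 - 702) = (206940 - 50653)/(-158204) = 156287*(-1/158204) = -156287/158204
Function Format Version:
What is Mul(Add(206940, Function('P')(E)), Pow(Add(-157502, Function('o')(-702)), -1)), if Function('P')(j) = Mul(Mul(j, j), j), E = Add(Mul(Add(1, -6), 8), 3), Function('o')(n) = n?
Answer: Rational(-156287, 158204) ≈ -0.98788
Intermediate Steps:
E = -37 (E = Add(Mul(-5, 8), 3) = Add(-40, 3) = -37)
Function('P')(j) = Pow(j, 3) (Function('P')(j) = Mul(Pow(j, 2), j) = Pow(j, 3))
Mul(Add(206940, Function('P')(E)), Pow(Add(-157502, Function('o')(-702)), -1)) = Mul(Add(206940, Pow(-37, 3)), Pow(Add(-157502, -702), -1)) = Mul(Add(206940, -50653), Pow(-158204, -1)) = Mul(156287, Rational(-1, 158204)) = Rational(-156287, 158204)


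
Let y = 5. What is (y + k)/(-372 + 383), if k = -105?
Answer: -100/11 ≈ -9.0909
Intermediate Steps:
(y + k)/(-372 + 383) = (5 - 105)/(-372 + 383) = -100/11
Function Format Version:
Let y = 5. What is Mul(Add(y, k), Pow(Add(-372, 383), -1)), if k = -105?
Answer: Rational(-100, 11) ≈ -9.0909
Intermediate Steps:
Mul(Add(y, k), Pow(Add(-372, 383), -1)) = Mul(Add(5, -105), Pow(Add(-372, 383), -1)) = Mul(-100, Pow(11, -1)) = Mul(-100, Rational(1, 11)) = Rational(-100, 11)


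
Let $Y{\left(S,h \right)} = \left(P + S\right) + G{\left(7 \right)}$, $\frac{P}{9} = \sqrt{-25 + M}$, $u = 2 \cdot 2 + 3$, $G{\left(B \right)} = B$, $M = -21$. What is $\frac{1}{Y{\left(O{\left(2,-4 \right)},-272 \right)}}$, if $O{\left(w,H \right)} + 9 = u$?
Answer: $\frac{5}{3751} - \frac{9 i \sqrt{46}}{3751} \approx 0.001333 - 0.016273 i$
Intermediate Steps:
$u = 7$ ($u = 4 + 3 = 7$)
$O{\left(w,H \right)} = -2$ ($O{\left(w,H \right)} = -9 + 7 = -2$)
$P = 9 i \sqrt{46}$ ($P = 9 \sqrt{-25 - 21} = 9 \sqrt{-46} = 9 i \sqrt{46} \approx 61.041 i$)
$Y{\left(S,h \right)} = 7 + S + 9 i \sqrt{46}$ ($Y{\left(S,h \right)} = \left(9 i \sqrt{46} + S\right) + 7 = \left(S + 9 i \sqrt{46}\right) + 7 = 7 + S + 9 i \sqrt{46}$)
$\frac{1}{Y{\left(O{\left(2,-4 \right)},-272 \right)}} = \frac{1}{7 - 2 + 9 i \sqrt{46}} = \frac{1}{5 + 9 i \sqrt{46}}$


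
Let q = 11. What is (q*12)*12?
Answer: 1584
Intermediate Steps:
(q*12)*12 = (11*12)*12 = 132*12 = 1584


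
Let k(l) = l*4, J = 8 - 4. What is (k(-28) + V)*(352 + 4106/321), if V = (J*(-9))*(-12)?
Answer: 37471360/321 ≈ 1.1673e+5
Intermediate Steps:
J = 4
k(l) = 4*l
V = 432 (V = (4*(-9))*(-12) = -36*(-12) = 432)
(k(-28) + V)*(352 + 4106/321) = (4*(-28) + 432)*(352 + 4106/321) = (-112 + 432)*(352 + 4106*(1/321)) = 320*(352 + 4106/321) = 320*(117098/321) = 37471360/321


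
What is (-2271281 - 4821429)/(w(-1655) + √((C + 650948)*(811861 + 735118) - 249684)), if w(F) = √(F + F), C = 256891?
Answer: -7092710/(√1404407618697 + I*√3310) ≈ -5.985 + 0.00029056*I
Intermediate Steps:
w(F) = √2*√F (w(F) = √(2*F) = √2*√F)
(-2271281 - 4821429)/(w(-1655) + √((C + 650948)*(811861 + 735118) - 249684)) = (-2271281 - 4821429)/(√2*√(-1655) + √((256891 + 650948)*(811861 + 735118) - 249684)) = -7092710/(√2*(I*√1655) + √(907839*1546979 - 249684)) = -7092710/(I*√3310 + √(1404407868381 - 249684)) = -7092710/(I*√3310 + √1404407618697) = -7092710/(√1404407618697 + I*√3310)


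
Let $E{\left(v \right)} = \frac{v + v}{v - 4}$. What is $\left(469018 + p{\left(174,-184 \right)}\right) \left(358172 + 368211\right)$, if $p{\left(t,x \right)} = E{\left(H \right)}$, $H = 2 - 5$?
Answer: $340687324508$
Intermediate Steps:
$H = -3$ ($H = 2 - 5 = -3$)
$E{\left(v \right)} = \frac{2 v}{-4 + v}$
$p{\left(t,x \right)} = \frac{6}{7}$ ($p{\left(t,x \right)} = 2 \left(-3\right) \frac{1}{-4 - 3} = 2 \left(-3\right) \frac{1}{-7} = 2 \left(-3\right) \left(- \frac{1}{7}\right) = \frac{6}{7}$)
$\left(469018 + p{\left(174,-184 \right)}\right) \left(358172 + 368211\right) = \left(469018 + \frac{6}{7}\right) \left(358172 + 368211\right) = \frac{3283132}{7} \cdot 726383 = 340687324508$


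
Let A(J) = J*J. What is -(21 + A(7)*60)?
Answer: -2961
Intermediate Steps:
A(J) = J²
-(21 + A(7)*60) = -(21 + 7²*60) = -(21 + 49*60) = -(21 + 2940) = -1*2961 = -2961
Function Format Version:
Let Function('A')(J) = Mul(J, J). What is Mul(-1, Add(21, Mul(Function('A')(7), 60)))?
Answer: -2961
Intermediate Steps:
Function('A')(J) = Pow(J, 2)
Mul(-1, Add(21, Mul(Function('A')(7), 60))) = Mul(-1, Add(21, Mul(Pow(7, 2), 60))) = Mul(-1, Add(21, Mul(49, 60))) = Mul(-1, Add(21, 2940)) = Mul(-1, 2961) = -2961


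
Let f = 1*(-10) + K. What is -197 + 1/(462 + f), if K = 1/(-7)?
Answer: -623104/3163 ≈ -197.00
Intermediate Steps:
K = -1/7 ≈ -0.14286
f = -71/7 (f = 1*(-10) - 1/7 = -10 - 1/7 = -71/7 ≈ -10.143)
-197 + 1/(462 + f) = -197 + 1/(462 - 71/7) = -197 + 1/(3163/7) = -197 + 7/3163 = -623104/3163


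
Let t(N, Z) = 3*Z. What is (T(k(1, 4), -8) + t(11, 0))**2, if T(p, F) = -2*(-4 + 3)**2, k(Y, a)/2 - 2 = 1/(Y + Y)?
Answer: 4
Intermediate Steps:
k(Y, a) = 4 + 1/Y (k(Y, a) = 4 + 2/(Y + Y) = 4 + 2/((2*Y)) = 4 + 2*(1/(2*Y)) = 4 + 1/Y)
T(p, F) = -2 (T(p, F) = -2*(-1)**2 = -2*1 = -2)
(T(k(1, 4), -8) + t(11, 0))**2 = (-2 + 3*0)**2 = (-2 + 0)**2 = (-2)**2 = 4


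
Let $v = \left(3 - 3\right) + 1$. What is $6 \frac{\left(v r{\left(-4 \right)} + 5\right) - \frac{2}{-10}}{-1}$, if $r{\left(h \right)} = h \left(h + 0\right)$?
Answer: $- \frac{636}{5} \approx -127.2$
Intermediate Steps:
$v = 1$ ($v = 0 + 1 = 1$)
$r{\left(h \right)} = h^{2}$ ($r{\left(h \right)} = h h = h^{2}$)
$6 \frac{\left(v r{\left(-4 \right)} + 5\right) - \frac{2}{-10}}{-1} = 6 \frac{\left(1 \left(-4\right)^{2} + 5\right) - \frac{2}{-10}}{-1} = 6 \left(- (\left(1 \cdot 16 + 5\right) - - \frac{1}{5})\right) = 6 \left(- (\left(16 + 5\right) + \frac{1}{5})\right) = 6 \left(- (21 + \frac{1}{5})\right) = 6 \left(\left(-1\right) \frac{106}{5}\right) = 6 \left(- \frac{106}{5}\right) = - \frac{636}{5}$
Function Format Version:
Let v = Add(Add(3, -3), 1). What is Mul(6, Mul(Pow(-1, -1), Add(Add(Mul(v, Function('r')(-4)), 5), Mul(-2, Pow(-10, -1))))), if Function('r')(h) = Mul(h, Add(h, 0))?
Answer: Rational(-636, 5) ≈ -127.20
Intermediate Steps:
v = 1 (v = Add(0, 1) = 1)
Function('r')(h) = Pow(h, 2) (Function('r')(h) = Mul(h, h) = Pow(h, 2))
Mul(6, Mul(Pow(-1, -1), Add(Add(Mul(v, Function('r')(-4)), 5), Mul(-2, Pow(-10, -1))))) = Mul(6, Mul(Pow(-1, -1), Add(Add(Mul(1, Pow(-4, 2)), 5), Mul(-2, Pow(-10, -1))))) = Mul(6, Mul(-1, Add(Add(Mul(1, 16), 5), Mul(-2, Rational(-1, 10))))) = Mul(6, Mul(-1, Add(Add(16, 5), Rational(1, 5)))) = Mul(6, Mul(-1, Add(21, Rational(1, 5)))) = Mul(6, Mul(-1, Rational(106, 5))) = Mul(6, Rational(-106, 5)) = Rational(-636, 5)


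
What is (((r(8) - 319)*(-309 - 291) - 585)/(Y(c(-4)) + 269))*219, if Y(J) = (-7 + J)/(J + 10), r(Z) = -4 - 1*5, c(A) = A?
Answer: 257826510/1603 ≈ 1.6084e+5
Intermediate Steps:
r(Z) = -9 (r(Z) = -4 - 5 = -9)
Y(J) = (-7 + J)/(10 + J)
(((r(8) - 319)*(-309 - 291) - 585)/(Y(c(-4)) + 269))*219 = (((-9 - 319)*(-309 - 291) - 585)/((-7 - 4)/(10 - 4) + 269))*219 = ((-328*(-600) - 585)/(-11/6 + 269))*219 = ((196800 - 585)/((⅙)*(-11) + 269))*219 = (196215/(-11/6 + 269))*219 = (196215/(1603/6))*219 = (196215*(6/1603))*219 = (1177290/1603)*219 = 257826510/1603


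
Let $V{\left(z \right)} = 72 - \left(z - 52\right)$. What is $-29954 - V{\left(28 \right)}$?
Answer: $-30050$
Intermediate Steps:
$V{\left(z \right)} = 124 - z$ ($V{\left(z \right)} = 72 - \left(z - 52\right) = 72 - \left(-52 + z\right) = 124 - z$)
$-29954 - V{\left(28 \right)} = -29954 - \left(124 - 28\right) = -29954 - 96 = -30050$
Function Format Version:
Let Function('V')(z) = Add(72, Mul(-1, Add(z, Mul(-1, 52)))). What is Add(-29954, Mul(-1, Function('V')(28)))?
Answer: -30050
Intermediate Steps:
Function('V')(z) = Add(124, Mul(-1, z)) (Function('V')(z) = Add(72, Mul(-1, Add(z, -52))) = Add(72, Mul(-1, Add(-52, z))) = Add(72, Add(52, Mul(-1, z))) = Add(124, Mul(-1, z)))
Add(-29954, Mul(-1, Function('V')(28))) = Add(-29954, Mul(-1, Add(124, Mul(-1, 28)))) = Add(-29954, Mul(-1, Add(124, -28))) = Add(-29954, Mul(-1, 96)) = Add(-29954, -96) = -30050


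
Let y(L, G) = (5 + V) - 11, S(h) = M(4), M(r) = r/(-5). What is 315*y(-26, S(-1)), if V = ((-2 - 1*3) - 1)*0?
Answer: -1890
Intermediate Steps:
M(r) = -r/5 (M(r) = r*(-⅕) = -r/5)
V = 0 (V = ((-2 - 3) - 1)*0 = (-5 - 1)*0 = -6*0 = 0)
S(h) = -⅘ (S(h) = -⅕*4 = -⅘)
y(L, G) = -6 (y(L, G) = (5 + 0) - 11 = 5 - 11 = -6)
315*y(-26, S(-1)) = 315*(-6) = -1890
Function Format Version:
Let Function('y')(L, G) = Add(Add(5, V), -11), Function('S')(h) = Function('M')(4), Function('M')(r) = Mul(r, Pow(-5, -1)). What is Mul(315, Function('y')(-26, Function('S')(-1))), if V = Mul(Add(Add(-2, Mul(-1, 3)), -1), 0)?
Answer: -1890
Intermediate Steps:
Function('M')(r) = Mul(Rational(-1, 5), r) (Function('M')(r) = Mul(r, Rational(-1, 5)) = Mul(Rational(-1, 5), r))
V = 0 (V = Mul(Add(Add(-2, -3), -1), 0) = Mul(Add(-5, -1), 0) = Mul(-6, 0) = 0)
Function('S')(h) = Rational(-4, 5) (Function('S')(h) = Mul(Rational(-1, 5), 4) = Rational(-4, 5))
Function('y')(L, G) = -6 (Function('y')(L, G) = Add(Add(5, 0), -11) = Add(5, -11) = -6)
Mul(315, Function('y')(-26, Function('S')(-1))) = Mul(315, -6) = -1890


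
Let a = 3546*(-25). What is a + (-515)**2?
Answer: 176575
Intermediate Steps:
a = -88650
a + (-515)**2 = -88650 + (-515)**2 = -88650 + 265225 = 176575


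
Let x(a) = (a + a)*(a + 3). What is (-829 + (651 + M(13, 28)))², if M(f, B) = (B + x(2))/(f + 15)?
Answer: 1522756/49 ≈ 31077.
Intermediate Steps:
x(a) = 2*a*(3 + a) (x(a) = (2*a)*(3 + a) = 2*a*(3 + a))
M(f, B) = (20 + B)/(15 + f) (M(f, B) = (B + 2*2*(3 + 2))/(f + 15) = (B + 2*2*5)/(15 + f) = (B + 20)/(15 + f) = (20 + B)/(15 + f))
(-829 + (651 + M(13, 28)))² = (-829 + (651 + (20 + 28)/(15 + 13)))² = (-829 + (651 + 48/28))² = (-829 + (651 + (1/28)*48))² = (-829 + (651 + 12/7))² = (-829 + 4569/7)² = (-1234/7)² = 1522756/49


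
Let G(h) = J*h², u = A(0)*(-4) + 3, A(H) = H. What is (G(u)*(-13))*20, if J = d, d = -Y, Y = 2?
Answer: 4680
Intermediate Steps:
d = -2 (d = -1*2 = -2)
J = -2
u = 3 (u = 0*(-4) + 3 = 0 + 3 = 3)
G(h) = -2*h²
(G(u)*(-13))*20 = (-2*3²*(-13))*20 = (-2*9*(-13))*20 = -18*(-13)*20 = 234*20 = 4680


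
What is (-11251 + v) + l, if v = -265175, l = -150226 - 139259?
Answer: -565911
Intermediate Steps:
l = -289485
(-11251 + v) + l = (-11251 - 265175) - 289485 = -276426 - 289485 = -565911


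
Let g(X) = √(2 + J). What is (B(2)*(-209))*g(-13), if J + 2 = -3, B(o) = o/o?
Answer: -209*I*√3 ≈ -362.0*I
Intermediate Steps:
B(o) = 1
J = -5 (J = -2 - 3 = -5)
g(X) = I*√3 (g(X) = √(2 - 5) = √(-3) = I*√3)
(B(2)*(-209))*g(-13) = (1*(-209))*(I*√3) = -209*I*√3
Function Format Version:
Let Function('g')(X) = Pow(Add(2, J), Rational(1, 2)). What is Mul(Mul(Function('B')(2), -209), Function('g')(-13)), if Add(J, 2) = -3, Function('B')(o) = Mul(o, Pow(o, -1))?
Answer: Mul(-209, I, Pow(3, Rational(1, 2))) ≈ Mul(-362.00, I)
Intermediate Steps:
Function('B')(o) = 1
J = -5 (J = Add(-2, -3) = -5)
Function('g')(X) = Mul(I, Pow(3, Rational(1, 2))) (Function('g')(X) = Pow(Add(2, -5), Rational(1, 2)) = Pow(-3, Rational(1, 2)) = Mul(I, Pow(3, Rational(1, 2))))
Mul(Mul(Function('B')(2), -209), Function('g')(-13)) = Mul(Mul(1, -209), Mul(I, Pow(3, Rational(1, 2)))) = Mul(-209, Mul(I, Pow(3, Rational(1, 2)))) = Mul(-209, I, Pow(3, Rational(1, 2)))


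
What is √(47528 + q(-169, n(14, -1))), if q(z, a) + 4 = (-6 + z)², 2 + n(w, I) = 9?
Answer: √78149 ≈ 279.55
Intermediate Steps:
n(w, I) = 7 (n(w, I) = -2 + 9 = 7)
q(z, a) = -4 + (-6 + z)²
√(47528 + q(-169, n(14, -1))) = √(47528 + (-4 + (-6 - 169)²)) = √(47528 + (-4 + (-175)²)) = √(47528 + (-4 + 30625)) = √(47528 + 30621) = √78149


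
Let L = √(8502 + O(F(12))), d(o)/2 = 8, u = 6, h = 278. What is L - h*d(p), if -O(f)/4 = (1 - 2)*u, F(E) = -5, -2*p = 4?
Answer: -4448 + 7*√174 ≈ -4355.7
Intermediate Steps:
p = -2 (p = -½*4 = -2)
O(f) = 24 (O(f) = -4*(1 - 2)*6 = -(-4)*6 = -4*(-6) = 24)
d(o) = 16 (d(o) = 2*8 = 16)
L = 7*√174 (L = √(8502 + 24) = √8526 = 7*√174 ≈ 92.336)
L - h*d(p) = 7*√174 - 278*16 = 7*√174 - 1*4448 = 7*√174 - 4448 = -4448 + 7*√174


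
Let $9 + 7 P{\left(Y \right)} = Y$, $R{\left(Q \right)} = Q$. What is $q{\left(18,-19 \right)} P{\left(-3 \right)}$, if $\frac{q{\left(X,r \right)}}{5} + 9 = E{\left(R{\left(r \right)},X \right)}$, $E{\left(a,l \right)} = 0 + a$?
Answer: $240$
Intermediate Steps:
$E{\left(a,l \right)} = a$
$P{\left(Y \right)} = - \frac{9}{7} + \frac{Y}{7}$
$q{\left(X,r \right)} = -45 + 5 r$
$q{\left(18,-19 \right)} P{\left(-3 \right)} = \left(-45 + 5 \left(-19\right)\right) \left(- \frac{9}{7} + \frac{1}{7} \left(-3\right)\right) = \left(-45 - 95\right) \left(- \frac{9}{7} - \frac{3}{7}\right) = \left(-140\right) \left(- \frac{12}{7}\right) = 240$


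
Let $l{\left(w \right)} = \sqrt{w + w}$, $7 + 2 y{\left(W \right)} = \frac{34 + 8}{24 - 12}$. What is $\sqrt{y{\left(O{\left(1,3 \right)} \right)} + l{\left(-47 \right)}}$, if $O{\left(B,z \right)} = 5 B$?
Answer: $\frac{\sqrt{-7 + 4 i \sqrt{94}}}{2} \approx 2.0127 + 2.4085 i$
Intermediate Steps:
$y{\left(W \right)} = - \frac{7}{4}$ ($y{\left(W \right)} = - \frac{7}{2} + \frac{\left(34 + 8\right) \frac{1}{24 - 12}}{2} = - \frac{7}{2} + \frac{42 \cdot \frac{1}{12}}{2} = - \frac{7}{2} + \frac{1}{2} \cdot \frac{7}{2} = - \frac{7}{2} + \frac{7}{4} = - \frac{7}{4}$)
$l{\left(w \right)} = \sqrt{2} \sqrt{w}$ ($l{\left(w \right)} = \sqrt{2 w} = \sqrt{2} \sqrt{w}$)
$\sqrt{y{\left(O{\left(1,3 \right)} \right)} + l{\left(-47 \right)}} = \sqrt{- \frac{7}{4} + \sqrt{2} \sqrt{-47}} = \sqrt{- \frac{7}{4} + \sqrt{2} i \sqrt{47}} = \sqrt{- \frac{7}{4} + i \sqrt{94}}$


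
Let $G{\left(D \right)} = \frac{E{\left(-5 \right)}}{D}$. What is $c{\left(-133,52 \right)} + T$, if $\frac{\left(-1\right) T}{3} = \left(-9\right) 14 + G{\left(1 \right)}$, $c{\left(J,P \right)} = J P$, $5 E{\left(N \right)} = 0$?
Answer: $-6538$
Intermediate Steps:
$E{\left(N \right)} = 0$ ($E{\left(N \right)} = \frac{1}{5} \cdot 0 = 0$)
$G{\left(D \right)} = 0$ ($G{\left(D \right)} = \frac{0}{D} = 0$)
$T = 378$ ($T = - 3 \left(\left(-9\right) 14 + 0\right) = - 3 \left(-126 + 0\right) = \left(-3\right) \left(-126\right) = 378$)
$c{\left(-133,52 \right)} + T = \left(-133\right) 52 + 378 = -6916 + 378 = -6538$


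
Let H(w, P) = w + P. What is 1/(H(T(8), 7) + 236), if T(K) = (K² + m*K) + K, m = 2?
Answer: 1/331 ≈ 0.0030211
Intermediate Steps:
T(K) = K² + 3*K (T(K) = (K² + 2*K) + K = K² + 3*K)
H(w, P) = P + w
1/(H(T(8), 7) + 236) = 1/((7 + 8*(3 + 8)) + 236) = 1/((7 + 8*11) + 236) = 1/((7 + 88) + 236) = 1/(95 + 236) = 1/331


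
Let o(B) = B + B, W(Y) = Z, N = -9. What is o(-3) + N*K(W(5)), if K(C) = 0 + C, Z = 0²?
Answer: -6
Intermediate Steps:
Z = 0
W(Y) = 0
K(C) = C
o(B) = 2*B
o(-3) + N*K(W(5)) = 2*(-3) - 9*0 = -6 + 0 = -6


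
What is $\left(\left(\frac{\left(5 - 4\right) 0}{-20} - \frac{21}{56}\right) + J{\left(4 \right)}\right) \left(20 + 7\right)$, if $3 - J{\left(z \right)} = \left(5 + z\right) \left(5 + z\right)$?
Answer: $- \frac{16929}{8} \approx -2116.1$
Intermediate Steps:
$J{\left(z \right)} = 3 - \left(5 + z\right)^{2}$ ($J{\left(z \right)} = 3 - \left(5 + z\right) \left(5 + z\right) = 3 - \left(5 + z\right)^{2}$)
$\left(\left(\frac{\left(5 - 4\right) 0}{-20} - \frac{21}{56}\right) + J{\left(4 \right)}\right) \left(20 + 7\right) = \left(\left(\frac{\left(5 - 4\right) 0}{-20} - \frac{21}{56}\right) + \left(3 - \left(5 + 4\right)^{2}\right)\right) \left(20 + 7\right) = \left(\left(1 \cdot 0 \left(- \frac{1}{20}\right) - \frac{3}{8}\right) + \left(3 - 9^{2}\right)\right) 27 = \left(\left(0 \left(- \frac{1}{20}\right) - \frac{3}{8}\right) + \left(3 - 81\right)\right) 27 = \left(\left(0 - \frac{3}{8}\right) + \left(3 - 81\right)\right) 27 = \left(- \frac{3}{8} - 78\right) 27 = \left(- \frac{627}{8}\right) 27 = - \frac{16929}{8}$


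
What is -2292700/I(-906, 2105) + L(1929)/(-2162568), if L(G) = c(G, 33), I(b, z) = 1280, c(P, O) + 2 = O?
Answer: -30988248083/17300544 ≈ -1791.2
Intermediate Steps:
c(P, O) = -2 + O
L(G) = 31 (L(G) = -2 + 33 = 31)
-2292700/I(-906, 2105) + L(1929)/(-2162568) = -2292700/1280 + 31/(-2162568) = -2292700*1/1280 + 31*(-1/2162568) = -114635/64 - 31/2162568 = -30988248083/17300544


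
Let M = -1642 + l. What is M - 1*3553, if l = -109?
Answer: -5304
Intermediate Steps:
M = -1751 (M = -1642 - 109 = -1751)
M - 1*3553 = -1751 - 1*3553 = -1751 - 3553 = -5304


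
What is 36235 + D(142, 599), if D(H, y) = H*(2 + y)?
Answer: 121577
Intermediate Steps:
36235 + D(142, 599) = 36235 + 142*(2 + 599) = 36235 + 142*601 = 36235 + 85342 = 121577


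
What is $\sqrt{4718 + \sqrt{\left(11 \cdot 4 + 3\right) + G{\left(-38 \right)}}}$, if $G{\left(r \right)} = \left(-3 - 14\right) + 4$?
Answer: $\sqrt{4718 + \sqrt{34}} \approx 68.73$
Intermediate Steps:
$G{\left(r \right)} = -13$ ($G{\left(r \right)} = -17 + 4 = -13$)
$\sqrt{4718 + \sqrt{\left(11 \cdot 4 + 3\right) + G{\left(-38 \right)}}} = \sqrt{4718 + \sqrt{\left(11 \cdot 4 + 3\right) - 13}} = \sqrt{4718 + \sqrt{\left(44 + 3\right) - 13}} = \sqrt{4718 + \sqrt{47 - 13}} = \sqrt{4718 + \sqrt{34}}$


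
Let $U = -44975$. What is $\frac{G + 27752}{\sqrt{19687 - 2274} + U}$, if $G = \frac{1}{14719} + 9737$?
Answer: $- \frac{6204307906300}{7443152536857} - \frac{137950148 \sqrt{17413}}{7443152536857} \approx -0.83601$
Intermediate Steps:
$G = \frac{143318904}{14719}$ ($G = \frac{1}{14719} + 9737 = \frac{143318904}{14719} \approx 9737.0$)
$\frac{G + 27752}{\sqrt{19687 - 2274} + U} = \frac{\frac{143318904}{14719} + 27752}{\sqrt{19687 - 2274} - 44975} = \frac{551800592}{14719 \left(\sqrt{17413} - 44975\right)} = \frac{551800592}{14719 \left(-44975 + \sqrt{17413}\right)}$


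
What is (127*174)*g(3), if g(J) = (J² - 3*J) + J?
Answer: 66294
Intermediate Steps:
g(J) = J² - 2*J
(127*174)*g(3) = (127*174)*(3*(-2 + 3)) = 22098*(3*1) = 22098*3 = 66294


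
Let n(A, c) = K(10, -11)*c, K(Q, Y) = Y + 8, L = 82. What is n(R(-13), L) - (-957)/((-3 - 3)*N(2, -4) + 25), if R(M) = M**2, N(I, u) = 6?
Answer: -333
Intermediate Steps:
K(Q, Y) = 8 + Y
n(A, c) = -3*c (n(A, c) = (8 - 11)*c = -3*c)
n(R(-13), L) - (-957)/((-3 - 3)*N(2, -4) + 25) = -3*82 - (-957)/((-3 - 3)*6 + 25) = -246 - (-957)/(-6*6 + 25) = -246 - (-957)/(-36 + 25) = -246 - (-957)/(-11) = -246 - (-1)*(-957)/11 = -246 - 1*87 = -246 - 87 = -333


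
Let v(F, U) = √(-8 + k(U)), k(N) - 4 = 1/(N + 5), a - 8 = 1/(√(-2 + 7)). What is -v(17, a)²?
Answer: 3311/844 + √5/844 ≈ 3.9256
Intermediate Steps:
a = 8 + √5/5 (a = 8 + 1/(√(-2 + 7)) = 8 + 1/(√5) = 8 + √5/5 ≈ 8.4472)
k(N) = 4 + 1/(5 + N) (k(N) = 4 + 1/(N + 5) = 4 + 1/(5 + N))
v(F, U) = √(-8 + (21 + 4*U)/(5 + U))
-v(17, a)² = -(√((-19 - 4*(8 + √5/5))/(5 + (8 + √5/5))))² = -(√((-19 + (-32 - 4*√5/5))/(13 + √5/5)))² = -(√((-51 - 4*√5/5)/(13 + √5/5)))² = -(√(-51 - 4*√5/5)/√(13 + √5/5))² = -(-51 - 4*√5/5)/(13 + √5/5)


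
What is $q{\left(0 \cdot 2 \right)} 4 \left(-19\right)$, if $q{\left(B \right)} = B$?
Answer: $0$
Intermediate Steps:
$q{\left(0 \cdot 2 \right)} 4 \left(-19\right) = 0 \cdot 2 \cdot 4 \left(-19\right) = 0 \cdot 4 \left(-19\right) = 0 \left(-19\right) = 0$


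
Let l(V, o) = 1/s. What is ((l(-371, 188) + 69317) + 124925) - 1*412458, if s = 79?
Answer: -17239063/79 ≈ -2.1822e+5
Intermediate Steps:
l(V, o) = 1/79
((l(-371, 188) + 69317) + 124925) - 1*412458 = ((1/79 + 69317) + 124925) - 1*412458 = (5476044/79 + 124925) - 412458 = 15345119/79 - 412458 = -17239063/79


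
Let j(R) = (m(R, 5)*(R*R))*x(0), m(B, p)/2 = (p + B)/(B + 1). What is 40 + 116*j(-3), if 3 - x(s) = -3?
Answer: -12488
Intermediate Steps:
x(s) = 6 (x(s) = 3 - 1*(-3) = 3 + 3 = 6)
m(B, p) = 2*(B + p)/(1 + B) (m(B, p) = 2*((p + B)/(B + 1)) = 2*((B + p)/(1 + B)) = 2*(B + p)/(1 + B))
j(R) = 12*R²*(5 + R)/(1 + R) (j(R) = ((2*(R + 5)/(1 + R))*(R*R))*6 = ((2*(5 + R)/(1 + R))*R²)*6 = (2*R²*(5 + R)/(1 + R))*6 = 12*R²*(5 + R)/(1 + R))
40 + 116*j(-3) = 40 + 116*(12*(-3)²*(5 - 3)/(1 - 3)) = 40 + 116*(12*9*2/(-2)) = 40 + 116*(12*9*(-½)*2) = 40 + 116*(-108) = 40 - 12528 = -12488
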